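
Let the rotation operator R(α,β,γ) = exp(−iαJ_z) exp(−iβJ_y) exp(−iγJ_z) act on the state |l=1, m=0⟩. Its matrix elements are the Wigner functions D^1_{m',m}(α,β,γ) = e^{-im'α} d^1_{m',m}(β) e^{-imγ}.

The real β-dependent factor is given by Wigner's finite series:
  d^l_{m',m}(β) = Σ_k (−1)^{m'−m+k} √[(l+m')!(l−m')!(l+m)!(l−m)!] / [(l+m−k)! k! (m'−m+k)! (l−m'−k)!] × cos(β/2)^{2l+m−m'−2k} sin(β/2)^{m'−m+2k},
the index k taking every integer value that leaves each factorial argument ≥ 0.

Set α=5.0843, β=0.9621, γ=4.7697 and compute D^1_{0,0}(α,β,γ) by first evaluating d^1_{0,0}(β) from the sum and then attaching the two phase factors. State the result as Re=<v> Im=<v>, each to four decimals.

Split into d^1_{0,0}(β=0.9621) × two z-phases.
Half-angle: c=0.886510, s=0.462710. N=√(1·1·1·1)=1.000000
k∈{0,1} keeps every argument non-negative
  k=0: (−1)^0·1.0000/(1)·0.8865^2·0.4627^0 = +0.785899
  k=1: (−1)^1·1.0000/(1)·0.8865^0·0.4627^2 = -0.214101
d^1_{0,0}(0.9621) = +0.785899 -0.214101 = +0.571798
Phases: e^{-i·(0)·5.0843}=+1.000000+0.000000i, e^{-i·(0)·4.7697}=+1.000000+0.000000i ⇒ D=+0.571798+0.000000i

Re=0.5718 Im=0.0000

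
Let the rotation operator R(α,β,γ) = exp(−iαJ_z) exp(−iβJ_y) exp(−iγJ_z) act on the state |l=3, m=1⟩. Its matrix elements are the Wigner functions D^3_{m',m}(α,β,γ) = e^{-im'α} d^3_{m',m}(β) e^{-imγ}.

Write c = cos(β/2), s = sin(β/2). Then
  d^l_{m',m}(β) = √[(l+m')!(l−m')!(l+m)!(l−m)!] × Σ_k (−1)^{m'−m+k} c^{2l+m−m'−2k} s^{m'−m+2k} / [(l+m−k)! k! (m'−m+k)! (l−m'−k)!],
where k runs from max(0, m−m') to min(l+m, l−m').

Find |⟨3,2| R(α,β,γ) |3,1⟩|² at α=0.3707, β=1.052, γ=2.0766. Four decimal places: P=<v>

P=0.0627

Split into d^3_{2,1}(β=1.052) × two z-phases.
c=cos(1.052/2)=0.864822, s=sin(1.052/2)=0.502078; N=√[120·1·24·2]=75.894664
The bounds max(0,m−m')=0 and min(l+m,l−m')=1 give 2 terms
  k=0: (−1)^1·75.8947/(24)·0.8648^5·0.5021^1 = -0.768079
  k=1: (−1)^2·75.8947/(12)·0.8648^3·0.5021^3 = +0.517755
d^3_{2,1}(1.052) = -0.768079 +0.517755 = -0.250323
|D^3_{2,1}|² = |d^3_{2,1}(β)|² = (-0.250323)² = 0.062662 (the z-rotation phases have unit modulus)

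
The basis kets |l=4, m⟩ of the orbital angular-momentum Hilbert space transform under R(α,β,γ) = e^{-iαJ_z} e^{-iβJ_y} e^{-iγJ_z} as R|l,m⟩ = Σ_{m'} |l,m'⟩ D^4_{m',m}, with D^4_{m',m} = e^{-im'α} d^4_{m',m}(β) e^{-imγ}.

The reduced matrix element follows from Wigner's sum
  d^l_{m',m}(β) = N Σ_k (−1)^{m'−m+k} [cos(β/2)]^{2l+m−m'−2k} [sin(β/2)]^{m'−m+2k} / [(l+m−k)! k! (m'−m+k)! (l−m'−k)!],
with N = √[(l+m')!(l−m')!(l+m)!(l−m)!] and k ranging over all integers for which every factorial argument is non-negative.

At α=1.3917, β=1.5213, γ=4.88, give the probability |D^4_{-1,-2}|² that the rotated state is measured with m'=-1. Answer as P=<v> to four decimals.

P=0.0591

Split into d^4_{-1,-2}(β=1.5213) × two z-phases.
c=cos(1.5213/2)=0.724388, s=sin(1.5213/2)=0.689392; N=√[6·120·2·720]=1018.233765
k∈{0,1,2} keeps every argument non-negative
  k=0: (−1)^1·1018.2338/(240)·0.7244^7·0.6894^1 = -0.306127
  k=1: (−1)^2·1018.2338/(48)·0.7244^5·0.6894^3 = +1.386316
  k=2: (−1)^3·1018.2338/(72)·0.7244^3·0.6894^5 = -0.837069
d^4_{-1,-2}(1.5213) = -0.306127 +1.386316 -0.837069 = +0.243120
|D^4_{-1,-2}|² = |d^4_{-1,-2}(β)|² = (+0.243120)² = 0.059107 (the z-rotation phases have unit modulus)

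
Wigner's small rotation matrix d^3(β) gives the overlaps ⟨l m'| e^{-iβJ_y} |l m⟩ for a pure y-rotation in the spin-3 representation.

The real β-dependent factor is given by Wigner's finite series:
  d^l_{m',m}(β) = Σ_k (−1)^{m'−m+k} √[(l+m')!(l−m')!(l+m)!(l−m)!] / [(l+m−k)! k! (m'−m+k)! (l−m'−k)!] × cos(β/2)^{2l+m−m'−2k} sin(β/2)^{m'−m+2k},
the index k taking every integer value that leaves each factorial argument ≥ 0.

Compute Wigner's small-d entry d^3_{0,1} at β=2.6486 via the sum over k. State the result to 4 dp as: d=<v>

d=0.5902

d^3_{0,1}(β=2.6486) via Wigner's sum:
With c≡cos(β/2)=0.244008 and s≡sin(β/2)=0.969773, N=[6·6·24·2]^{1/2}=41.569219
The bounds max(0,m−m')=1 and min(l+m,l−m')=3 give 3 terms
  k=1: (−1)^0·41.5692/(12)·0.2440^5·0.9698^1 = +0.002906
  k=2: (−1)^1·41.5692/(4)·0.2440^3·0.9698^3 = -0.137700
  k=3: (−1)^2·41.5692/(12)·0.2440^1·0.9698^5 = +0.725012
d^3_{0,1}(2.6486) = +0.002906 -0.137700 +0.725012 = +0.590218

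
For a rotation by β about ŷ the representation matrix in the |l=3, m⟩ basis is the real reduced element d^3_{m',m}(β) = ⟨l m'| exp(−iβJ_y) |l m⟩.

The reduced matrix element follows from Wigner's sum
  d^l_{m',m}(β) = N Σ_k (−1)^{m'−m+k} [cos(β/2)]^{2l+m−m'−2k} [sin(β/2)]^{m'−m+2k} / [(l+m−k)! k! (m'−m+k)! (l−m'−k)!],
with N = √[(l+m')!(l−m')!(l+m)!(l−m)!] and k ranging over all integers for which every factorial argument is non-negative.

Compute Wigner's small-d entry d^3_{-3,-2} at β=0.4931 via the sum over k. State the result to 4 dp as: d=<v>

d^3_{-3,-2}(β=0.4931) via Wigner's sum:
Half-angle: c=0.969760, s=0.244060. N=√(1·720·1·120)=293.938769
Admissible k: 1..1 (factorial args all ≥0)
  k=1: (−1)^0·293.9388/(120)·0.9698^5·0.2441^1 = +0.512736
d^3_{-3,-2}(0.4931) = +0.512736

d=0.5127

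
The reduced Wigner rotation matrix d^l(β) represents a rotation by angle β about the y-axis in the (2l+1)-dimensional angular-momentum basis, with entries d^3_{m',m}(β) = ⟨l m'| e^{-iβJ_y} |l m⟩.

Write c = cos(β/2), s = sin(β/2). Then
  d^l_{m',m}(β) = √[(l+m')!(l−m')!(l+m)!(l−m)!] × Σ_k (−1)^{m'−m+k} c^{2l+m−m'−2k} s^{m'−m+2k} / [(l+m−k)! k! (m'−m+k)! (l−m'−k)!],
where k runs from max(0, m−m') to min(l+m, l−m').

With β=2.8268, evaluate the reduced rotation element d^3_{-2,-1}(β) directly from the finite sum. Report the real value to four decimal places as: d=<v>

d=-0.0232

d^3_{-2,-1}(β=2.8268) via Wigner's sum:
c=cos(2.8268/2)=0.156747, s=sin(2.8268/2)=0.987639; N=√[1·120·2·24]=75.894664
k∈{1,2} keeps every argument non-negative
  k=1: (−1)^0·75.8947/(24)·0.1567^5·0.9876^1 = +0.000296
  k=2: (−1)^1·75.8947/(12)·0.1567^3·0.9876^3 = -0.023465
d^3_{-2,-1}(2.8268) = +0.000296 -0.023465 = -0.023170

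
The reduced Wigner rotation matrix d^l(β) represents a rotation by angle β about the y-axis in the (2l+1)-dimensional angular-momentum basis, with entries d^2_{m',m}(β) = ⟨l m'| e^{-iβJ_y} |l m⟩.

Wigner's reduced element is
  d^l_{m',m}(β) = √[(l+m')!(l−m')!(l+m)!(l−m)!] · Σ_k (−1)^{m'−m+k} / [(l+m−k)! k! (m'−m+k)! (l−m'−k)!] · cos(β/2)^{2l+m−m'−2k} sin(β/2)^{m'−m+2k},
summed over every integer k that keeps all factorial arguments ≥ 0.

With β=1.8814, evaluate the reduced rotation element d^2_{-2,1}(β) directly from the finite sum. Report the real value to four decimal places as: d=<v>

d=0.6216

d^2_{-2,1}(β=1.8814) via Wigner's sum:
With c≡cos(β/2)=0.589223 and s≡sin(β/2)=0.807971, N=[1·24·6·1]^{1/2}=12.000000
k: max(0,(1)−(-2))=3 … min(2+(1),2−(-2))=3
  k=3: (−1)^0·12.0000/(6)·0.5892^1·0.8080^3 = +0.621579
d^2_{-2,1}(1.8814) = +0.621579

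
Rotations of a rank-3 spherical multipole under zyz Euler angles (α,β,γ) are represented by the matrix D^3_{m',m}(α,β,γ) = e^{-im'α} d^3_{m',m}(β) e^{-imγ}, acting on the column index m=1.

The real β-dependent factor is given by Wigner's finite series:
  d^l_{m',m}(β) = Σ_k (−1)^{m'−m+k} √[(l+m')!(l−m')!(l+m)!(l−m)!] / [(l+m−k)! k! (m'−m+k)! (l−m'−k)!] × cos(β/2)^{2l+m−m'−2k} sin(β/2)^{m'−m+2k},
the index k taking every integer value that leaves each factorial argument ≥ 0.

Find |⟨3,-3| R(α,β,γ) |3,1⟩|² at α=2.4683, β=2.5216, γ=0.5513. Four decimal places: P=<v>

Split into d^3_{-3,1}(β=2.5216) × two z-phases.
c=cos(2.5216/2)=0.305055, s=sin(2.5216/2)=0.952335; N=√[1·720·24·2]=185.903201
k∈{4} keeps every argument non-negative
  k=4: (−1)^0·185.9032/(48)·0.3051^2·0.9523^4 = +0.296456
d^3_{-3,1}(2.5216) = +0.296456
|D^3_{-3,1}|² = |d^3_{-3,1}(β)|² = (+0.296456)² = 0.087886 (the z-rotation phases have unit modulus)

P=0.0879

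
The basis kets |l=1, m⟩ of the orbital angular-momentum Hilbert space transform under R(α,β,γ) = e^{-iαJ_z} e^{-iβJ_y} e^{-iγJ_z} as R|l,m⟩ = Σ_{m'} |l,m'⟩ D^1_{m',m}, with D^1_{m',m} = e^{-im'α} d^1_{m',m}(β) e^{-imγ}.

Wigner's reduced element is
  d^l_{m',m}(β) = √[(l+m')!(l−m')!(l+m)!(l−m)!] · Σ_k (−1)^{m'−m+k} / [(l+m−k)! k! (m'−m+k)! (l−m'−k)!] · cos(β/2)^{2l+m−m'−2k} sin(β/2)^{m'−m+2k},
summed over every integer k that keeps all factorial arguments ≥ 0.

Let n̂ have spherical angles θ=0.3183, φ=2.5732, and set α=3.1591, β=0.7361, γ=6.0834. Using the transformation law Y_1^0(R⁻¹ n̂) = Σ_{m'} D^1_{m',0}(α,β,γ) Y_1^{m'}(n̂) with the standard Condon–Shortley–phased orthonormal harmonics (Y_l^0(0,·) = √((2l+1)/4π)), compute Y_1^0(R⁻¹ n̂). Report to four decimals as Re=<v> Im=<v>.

Re=0.4295 Im=0.0000

Need the full column D^1_{m',0} for m'=−1..1 at α=3.1591, β=0.7361, γ=6.0834.
cos(β/2)=0.933031, sin(β/2)=0.359797
d^1_{-1,0}: single k=1 term ⇒ +0.474753;  D = -0.474681-0.008311i
d^1_{0,0}: k∈[0..1] ⇒ +0.870546 -0.129454 = +0.741093;  D = +0.741093+0.000000i
d^1_{1,0}: single k=0 term ⇒ -0.474753;  D = +0.474681-0.008311i
Y_1^{m'}(θ=0.3183,φ=2.5732) and Σ D·Y over m':
  (-0.4747-0.0083i)·(-0.0911-0.0582i)  (+0.7411+0.0000i)·(+0.4641+0.0000i)  (+0.4747-0.0083i)·(+0.0911-0.0582i)
Y_1^0(R⁻¹ n̂) = +0.429452+0.000000i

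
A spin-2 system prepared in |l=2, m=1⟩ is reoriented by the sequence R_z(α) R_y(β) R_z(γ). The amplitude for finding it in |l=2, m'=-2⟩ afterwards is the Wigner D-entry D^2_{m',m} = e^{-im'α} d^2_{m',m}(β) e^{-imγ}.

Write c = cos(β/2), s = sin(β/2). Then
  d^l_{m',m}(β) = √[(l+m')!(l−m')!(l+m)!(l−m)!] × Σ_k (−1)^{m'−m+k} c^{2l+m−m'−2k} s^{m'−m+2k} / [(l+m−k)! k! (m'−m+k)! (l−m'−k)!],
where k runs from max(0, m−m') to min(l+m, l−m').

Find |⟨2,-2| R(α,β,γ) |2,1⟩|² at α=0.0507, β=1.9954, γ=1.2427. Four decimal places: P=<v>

First d^2_{-2,1}(β=1.9954), then the phase factors e^{-i(-2)α} and e^{-i(1)γ}:
c=cos(1.9954/2)=0.542236, s=sin(1.9954/2)=0.840226; N=√[1·24·6·1]=12.000000
Admissible k: 3..3 (factorial args all ≥0)
  k=3: (−1)^0·12.0000/(6)·0.5422^1·0.8402^3 = +0.643290
d^2_{-2,1}(1.9954) = +0.643290
|D^2_{-2,1}|² = |d^2_{-2,1}(β)|² = (+0.643290)² = 0.413822 (the z-rotation phases have unit modulus)

P=0.4138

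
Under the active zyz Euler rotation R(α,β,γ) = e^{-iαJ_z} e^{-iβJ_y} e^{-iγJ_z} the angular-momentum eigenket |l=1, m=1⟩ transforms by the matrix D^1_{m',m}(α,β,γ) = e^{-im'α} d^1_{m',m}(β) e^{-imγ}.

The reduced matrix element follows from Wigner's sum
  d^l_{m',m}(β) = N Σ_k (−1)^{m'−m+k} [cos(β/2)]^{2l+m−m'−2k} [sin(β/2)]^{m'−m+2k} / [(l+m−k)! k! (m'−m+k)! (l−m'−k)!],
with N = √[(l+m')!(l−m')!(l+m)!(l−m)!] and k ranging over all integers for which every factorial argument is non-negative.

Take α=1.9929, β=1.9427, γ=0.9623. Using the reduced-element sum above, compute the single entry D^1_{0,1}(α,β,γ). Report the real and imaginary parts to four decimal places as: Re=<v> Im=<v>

Re=0.3766 Im=-0.5405

First d^1_{0,1}(β=1.9427), then the phase factors e^{-i(0)α} and e^{-i(1)γ}:
With c≡cos(β/2)=0.564185 and s≡sin(β/2)=0.825648, N=[1·1·2·1]^{1/2}=1.414214
k∈{1} keeps every argument non-negative
  k=1: (−1)^0·1.4142/(1)·0.5642^1·0.8256^1 = +0.658767
d^1_{0,1}(1.9427) = +0.658767
Attach z-rotation phases: D = e^{-i(0)(1.9929)}·(+0.658767)·e^{-i(1)(0.9623)} = +0.376574-0.540524i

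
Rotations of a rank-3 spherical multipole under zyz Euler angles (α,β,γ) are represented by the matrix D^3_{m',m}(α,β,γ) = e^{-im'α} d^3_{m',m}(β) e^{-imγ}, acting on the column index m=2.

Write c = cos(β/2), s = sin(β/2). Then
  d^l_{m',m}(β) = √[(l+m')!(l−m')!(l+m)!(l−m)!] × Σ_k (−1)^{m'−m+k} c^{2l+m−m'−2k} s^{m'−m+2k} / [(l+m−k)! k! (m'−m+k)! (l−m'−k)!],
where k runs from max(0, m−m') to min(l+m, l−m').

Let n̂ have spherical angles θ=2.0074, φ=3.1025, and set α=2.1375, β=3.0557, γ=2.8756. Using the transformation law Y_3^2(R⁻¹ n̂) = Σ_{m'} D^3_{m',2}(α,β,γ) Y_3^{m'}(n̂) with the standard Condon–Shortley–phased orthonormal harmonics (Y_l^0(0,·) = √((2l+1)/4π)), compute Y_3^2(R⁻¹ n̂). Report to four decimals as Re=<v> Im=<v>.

Need the full column D^3_{m',2} for m'=−3..3 at α=2.1375, β=3.0557, γ=2.8756.
cos(β/2)=0.042933, sin(β/2)=0.999078
d^3_{-3,2}: single k=5 term ⇒ +0.104680;  D = +0.082613+0.064289i
d^3_{-2,2}: k∈[4..5] ⇒ +0.009182 -0.994480 = -0.985298;  D = -0.093067+0.980893i
d^3_{-1,2}: k∈[3..4] ⇒ +0.000499 -0.135142 = -0.134643;  D = +0.119914-0.061231i
d^3_{0,2}: k∈[2..3] ⇒ +0.000019 -0.010059 = -0.010040;  D = -0.008653-0.005093i
d^3_{1,2}: k∈[1..2] ⇒ +0.000000 -0.000499 = -0.000499;  D = +0.000017+0.000498i
d^3_{2,2}: k∈[0..1] ⇒ +0.000000 -0.000017 = -0.000017;  D = +0.000014-0.000010i
d^3_{3,2}: single k=0 term ⇒ -0.000000;  D = -0.000000-0.000000i
Y_3^{m'}(θ=2.0074,φ=3.1025) and Σ D·Y over m':
  (+0.0826+0.0643i)·(-0.3083-0.0363i)  (-0.0931+0.9809i)·(-0.3538-0.0277i)  (+0.1199-0.0612i)·(+0.0310+0.0012i)  (-0.0087-0.0051i)·(+0.3323+0.0000i)  (+0.0000+0.0005i)·(-0.0310+0.0012i)  (+0.0000-0.0000i)·(-0.3538+0.0277i)  (-0.0000-0.0000i)·(+0.3083-0.0363i)
Y_3^2(R⁻¹ n̂) = +0.037888-0.370742i

Re=0.0379 Im=-0.3707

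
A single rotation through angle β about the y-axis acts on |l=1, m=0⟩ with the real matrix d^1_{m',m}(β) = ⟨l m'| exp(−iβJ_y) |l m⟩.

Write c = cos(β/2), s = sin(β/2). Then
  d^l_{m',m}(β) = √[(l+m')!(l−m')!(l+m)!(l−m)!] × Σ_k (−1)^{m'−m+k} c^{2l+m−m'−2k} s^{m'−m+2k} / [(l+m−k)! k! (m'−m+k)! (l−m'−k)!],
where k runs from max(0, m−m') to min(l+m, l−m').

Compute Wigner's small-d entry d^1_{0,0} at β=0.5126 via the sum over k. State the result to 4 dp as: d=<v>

d=0.8715

d^1_{0,0}(β=0.5126) via Wigner's sum:
With c≡cos(β/2)=0.967335 and s≡sin(β/2)=0.253503, N=[1·1·1·1]^{1/2}=1.000000
k: max(0,(0)−(0))=0 … min(1+(0),1−(0))=1
  k=0: (−1)^0·1.0000/(1)·0.9673^2·0.2535^0 = +0.935736
  k=1: (−1)^1·1.0000/(1)·0.9673^0·0.2535^2 = -0.064264
d^1_{0,0}(0.5126) = +0.935736 -0.064264 = +0.871472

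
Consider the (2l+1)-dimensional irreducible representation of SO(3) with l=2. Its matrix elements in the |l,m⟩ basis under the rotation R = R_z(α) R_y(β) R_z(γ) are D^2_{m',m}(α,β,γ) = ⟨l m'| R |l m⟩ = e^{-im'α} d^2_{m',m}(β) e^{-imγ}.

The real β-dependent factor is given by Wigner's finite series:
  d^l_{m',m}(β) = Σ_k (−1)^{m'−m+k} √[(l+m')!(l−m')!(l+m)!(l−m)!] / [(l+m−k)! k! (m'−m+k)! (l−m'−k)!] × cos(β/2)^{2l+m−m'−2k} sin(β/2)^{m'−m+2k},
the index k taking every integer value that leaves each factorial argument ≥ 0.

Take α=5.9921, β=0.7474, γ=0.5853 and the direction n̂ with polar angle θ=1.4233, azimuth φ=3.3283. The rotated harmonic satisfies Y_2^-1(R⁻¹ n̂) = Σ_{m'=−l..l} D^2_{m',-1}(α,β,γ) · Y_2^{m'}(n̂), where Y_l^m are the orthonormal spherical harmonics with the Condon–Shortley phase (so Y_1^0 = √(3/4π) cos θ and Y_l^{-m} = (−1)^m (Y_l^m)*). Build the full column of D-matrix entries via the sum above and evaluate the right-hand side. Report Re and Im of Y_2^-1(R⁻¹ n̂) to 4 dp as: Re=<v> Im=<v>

Re=0.3294 Im=0.0121

Need the full column D^2_{m',-1} for m'=−2..2 at α=5.9921, β=0.7474, γ=0.5853.
cos(β/2)=0.930983, sin(β/2)=0.365063
d^2_{-2,-1}: single k=1 term ⇒ +0.589145;  D = +0.589143+0.001844i
d^2_{-1,-1}: k∈[0..1] ⇒ +0.751220 -0.346529 = +0.404691;  D = +0.387301+0.117356i
d^2_{0,-1}: k∈[0..1] ⇒ -0.721553 +0.110948 = -0.610605;  D = -0.508968-0.337328i
d^2_{1,-1}: k∈[0..1] ⇒ +0.346529 -0.017761 = +0.328768;  D = +0.210389+0.252635i
d^2_{2,-1}: single k=0 term ⇒ -0.090589;  D = -0.035554-0.083320i
Y_2^{m'}(θ=1.4233,φ=3.3283) and Σ D·Y over m':
  (+0.5891+0.0018i)·(+0.3519-0.1379i)  (+0.3873+0.1174i)·(-0.1104+0.0208i)  (-0.5090-0.3373i)·(-0.2950+0.0000i)  (+0.2104+0.2526i)·(+0.1104+0.0208i)  (-0.0356-0.0833i)·(+0.3519+0.1379i)
Y_2^-1(R⁻¹ n̂) = +0.329430+0.012089i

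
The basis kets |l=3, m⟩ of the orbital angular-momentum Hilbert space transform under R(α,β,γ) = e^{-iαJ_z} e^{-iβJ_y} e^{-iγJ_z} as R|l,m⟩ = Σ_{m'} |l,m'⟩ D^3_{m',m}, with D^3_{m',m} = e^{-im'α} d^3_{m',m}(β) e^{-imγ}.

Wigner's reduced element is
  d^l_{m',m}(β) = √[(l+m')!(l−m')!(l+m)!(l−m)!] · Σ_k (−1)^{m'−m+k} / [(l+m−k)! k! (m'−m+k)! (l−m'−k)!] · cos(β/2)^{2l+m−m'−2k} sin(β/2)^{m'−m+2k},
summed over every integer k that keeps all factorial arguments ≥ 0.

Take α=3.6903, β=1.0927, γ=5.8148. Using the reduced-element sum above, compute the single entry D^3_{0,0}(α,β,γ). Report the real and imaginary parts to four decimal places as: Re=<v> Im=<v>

Split into d^3_{0,0}(β=1.0927) × two z-phases.
c=cos(1.0927/2)=0.854427, s=sin(1.0927/2)=0.519572; N=√[6·6·6·6]=36.000000
Admissible k: 0..3 (factorial args all ≥0)
  k=0: (−1)^0·36.0000/(36)·0.8544^6·0.5196^0 = +0.389089
  k=1: (−1)^1·36.0000/(4)·0.8544^4·0.5196^2 = -1.294891
  k=2: (−1)^2·36.0000/(4)·0.8544^2·0.5196^4 = +0.478823
  k=3: (−1)^3·36.0000/(36)·0.8544^0·0.5196^6 = -0.019673
d^3_{0,0}(1.0927) = +0.389089 -1.294891 +0.478823 -0.019673 = -0.446652
Phases: e^{-i·(0)·3.6903}=+1.000000+0.000000i, e^{-i·(0)·5.8148}=+1.000000+0.000000i ⇒ D=-0.446652+0.000000i

Re=-0.4467 Im=0.0000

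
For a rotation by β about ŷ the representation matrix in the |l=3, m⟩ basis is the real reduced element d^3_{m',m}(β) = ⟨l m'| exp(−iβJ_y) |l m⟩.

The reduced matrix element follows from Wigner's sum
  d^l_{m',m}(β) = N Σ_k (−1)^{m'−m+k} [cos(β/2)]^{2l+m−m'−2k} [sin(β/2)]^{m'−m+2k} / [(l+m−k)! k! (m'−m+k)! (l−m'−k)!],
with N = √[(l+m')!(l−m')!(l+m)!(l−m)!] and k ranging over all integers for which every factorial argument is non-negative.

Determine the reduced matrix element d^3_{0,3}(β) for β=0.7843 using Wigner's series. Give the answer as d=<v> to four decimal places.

d=0.1970

d^3_{0,3}(β=0.7843) via Wigner's sum:
c=cos(0.7843/2)=0.924090, s=sin(0.7843/2)=0.382176; N=√[6·6·720·1]=160.996894
k: max(0,(3)−(0))=3 … min(3+(3),3−(0))=3
  k=3: (−1)^0·160.9969/(36)·0.9241^3·0.3822^3 = +0.196992
d^3_{0,3}(0.7843) = +0.196992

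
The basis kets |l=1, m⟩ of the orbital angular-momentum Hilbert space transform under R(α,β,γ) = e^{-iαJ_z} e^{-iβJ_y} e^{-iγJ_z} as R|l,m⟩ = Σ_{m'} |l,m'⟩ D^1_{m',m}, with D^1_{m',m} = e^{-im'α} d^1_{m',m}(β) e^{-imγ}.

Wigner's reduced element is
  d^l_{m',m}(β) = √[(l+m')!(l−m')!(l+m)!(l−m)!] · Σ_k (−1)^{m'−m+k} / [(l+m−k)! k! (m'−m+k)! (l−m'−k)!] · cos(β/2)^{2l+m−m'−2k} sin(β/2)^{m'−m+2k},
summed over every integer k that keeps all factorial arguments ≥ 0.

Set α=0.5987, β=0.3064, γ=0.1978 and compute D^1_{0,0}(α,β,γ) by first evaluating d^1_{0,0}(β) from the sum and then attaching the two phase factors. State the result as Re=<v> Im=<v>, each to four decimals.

Re=0.9534 Im=0.0000

Split into d^1_{0,0}(β=0.3064) × two z-phases.
Half-angle: c=0.988288, s=0.152601. N=√(1·1·1·1)=1.000000
k: max(0,(0)−(0))=0 … min(1+(0),1−(0))=1
  k=0: (−1)^0·1.0000/(1)·0.9883^2·0.1526^0 = +0.976713
  k=1: (−1)^1·1.0000/(1)·0.9883^0·0.1526^2 = -0.023287
d^1_{0,0}(0.3064) = +0.976713 -0.023287 = +0.953426
D = (+1.000000+0.000000i)·(+0.953426)·(+1.000000+0.000000i) = +0.953426+0.000000i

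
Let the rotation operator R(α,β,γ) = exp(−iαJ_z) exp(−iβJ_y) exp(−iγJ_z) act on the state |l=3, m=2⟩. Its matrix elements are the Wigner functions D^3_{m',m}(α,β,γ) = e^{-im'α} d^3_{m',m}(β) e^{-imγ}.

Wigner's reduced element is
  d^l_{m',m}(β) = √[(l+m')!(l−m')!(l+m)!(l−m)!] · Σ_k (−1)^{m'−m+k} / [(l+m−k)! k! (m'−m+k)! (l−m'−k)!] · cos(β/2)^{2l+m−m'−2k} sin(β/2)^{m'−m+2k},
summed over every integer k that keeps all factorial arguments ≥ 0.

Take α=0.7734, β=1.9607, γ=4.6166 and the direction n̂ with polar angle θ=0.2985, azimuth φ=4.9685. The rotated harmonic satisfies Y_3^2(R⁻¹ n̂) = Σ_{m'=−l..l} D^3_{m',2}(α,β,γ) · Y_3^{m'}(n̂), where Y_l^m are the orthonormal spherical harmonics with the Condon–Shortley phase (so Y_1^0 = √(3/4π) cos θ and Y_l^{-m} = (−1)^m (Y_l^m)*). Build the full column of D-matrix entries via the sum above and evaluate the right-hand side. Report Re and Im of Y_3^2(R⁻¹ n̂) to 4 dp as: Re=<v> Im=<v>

Need the full column D^3_{m',2} for m'=−3..3 at α=0.7734, β=1.9607, γ=4.6166.
cos(β/2)=0.556732, sin(β/2)=0.830692
d^3_{-3,2}: single k=5 term ⇒ +0.539414;  D = +0.435921-0.317712i
d^3_{-2,2}: k∈[4..5] ⇒ +0.737943 -0.328580 = +0.409363;  D = +0.068281-0.403628i
d^3_{-1,2}: k∈[3..4] ⇒ +0.625588 -0.696381 = -0.070793;  D = +0.040312+0.058194i
d^3_{0,2}: k∈[2..3] ⇒ +0.363099 -0.808376 = -0.445277;  D = +0.437131+0.084784i
d^3_{1,2}: k∈[1..2] ⇒ +0.140498 -0.625588 = -0.485090;  D = +0.405275-0.266580i
d^3_{2,2}: k∈[0..1] ⇒ +0.029777 -0.331463 = -0.301686;  D = +0.064533-0.294703i
d^3_{3,2}: single k=0 term ⇒ -0.108829;  D = -0.057608-0.092332i
Y_3^{m'}(θ=0.2985,φ=4.9685) and Σ D·Y over m':
  (+0.4359-0.3177i)·(-0.0074-0.0076i)  (+0.0683-0.4036i)·(-0.0736+0.0414i)  (+0.0403+0.0582i)·(+0.0859+0.3280i)  (+0.4371+0.0848i)·(+0.5591+0.0000i)  (+0.4053-0.2666i)·(-0.0859+0.3280i)  (+0.0645-0.2947i)·(-0.0736-0.0414i)  (-0.0576-0.0923i)·(+0.0074-0.0076i)
Y_3^2(R⁻¹ n̂) = +0.269370+0.271812i

Re=0.2694 Im=0.2718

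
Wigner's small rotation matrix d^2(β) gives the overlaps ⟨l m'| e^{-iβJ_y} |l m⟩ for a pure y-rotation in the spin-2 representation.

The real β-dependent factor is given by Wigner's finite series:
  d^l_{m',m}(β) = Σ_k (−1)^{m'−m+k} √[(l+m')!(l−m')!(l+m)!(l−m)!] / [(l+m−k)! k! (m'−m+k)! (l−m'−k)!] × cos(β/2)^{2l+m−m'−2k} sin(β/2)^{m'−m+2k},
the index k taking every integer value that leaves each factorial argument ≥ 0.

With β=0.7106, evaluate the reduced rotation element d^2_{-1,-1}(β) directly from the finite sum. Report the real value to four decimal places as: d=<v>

d=0.4535

d^2_{-1,-1}(β=0.7106) via Wigner's sum:
Half-angle: c=0.937542, s=0.347872. N=√(1·6·1·6)=6.000000
k: max(0,(-1)−(-1))=0 … min(2+(-1),2−(-1))=1
  k=0: (−1)^0·6.0000/(6)·0.9375^4·0.3479^0 = +0.772615
  k=1: (−1)^1·6.0000/(2)·0.9375^2·0.3479^2 = -0.319110
d^2_{-1,-1}(0.7106) = +0.772615 -0.319110 = +0.453505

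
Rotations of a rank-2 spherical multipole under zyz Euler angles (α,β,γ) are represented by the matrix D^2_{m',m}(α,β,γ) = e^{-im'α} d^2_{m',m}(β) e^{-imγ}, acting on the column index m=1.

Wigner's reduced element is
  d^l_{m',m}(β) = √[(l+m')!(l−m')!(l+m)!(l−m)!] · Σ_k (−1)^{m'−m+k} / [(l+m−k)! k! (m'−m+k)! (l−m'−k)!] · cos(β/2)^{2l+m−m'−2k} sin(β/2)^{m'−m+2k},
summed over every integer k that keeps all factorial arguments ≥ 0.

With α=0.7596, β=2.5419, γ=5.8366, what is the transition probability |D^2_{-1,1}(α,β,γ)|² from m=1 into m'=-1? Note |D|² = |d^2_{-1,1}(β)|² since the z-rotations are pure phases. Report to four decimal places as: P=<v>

P=0.3531

D^2_{-1,1}(0.7596,2.5419,5.8366) = e^{-i·-1·0.7596}·d^2_{-1,1}(2.5419)·e^{-i·1·5.8366}. Compute d first:
Half-angle: c=0.295373, s=0.955382. N=√(1·6·6·1)=6.000000
k∈{2,3} keeps every argument non-negative
  k=2: (−1)^0·6.0000/(2)·0.2954^2·0.9554^2 = +0.238901
  k=3: (−1)^1·6.0000/(6)·0.2954^0·0.9554^4 = -0.833121
d^2_{-1,1}(2.5419) = +0.238901 -0.833121 = -0.594220
|D^2_{-1,1}|² = |d^2_{-1,1}(β)|² = (-0.594220)² = 0.353097 (the z-rotation phases have unit modulus)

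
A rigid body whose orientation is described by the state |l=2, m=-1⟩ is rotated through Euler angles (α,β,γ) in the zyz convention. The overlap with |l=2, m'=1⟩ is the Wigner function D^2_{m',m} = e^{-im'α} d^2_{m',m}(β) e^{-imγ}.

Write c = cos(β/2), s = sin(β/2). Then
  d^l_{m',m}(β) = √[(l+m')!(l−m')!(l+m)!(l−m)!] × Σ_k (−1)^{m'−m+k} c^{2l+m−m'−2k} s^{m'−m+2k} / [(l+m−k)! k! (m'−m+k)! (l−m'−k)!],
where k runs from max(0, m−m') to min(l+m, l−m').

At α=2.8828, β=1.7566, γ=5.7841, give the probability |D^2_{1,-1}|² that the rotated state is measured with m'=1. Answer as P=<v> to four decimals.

P=0.1395

Split into d^2_{1,-1}(β=1.7566) × two z-phases.
c=cos(1.7566/2)=0.638460, s=sin(1.7566/2)=0.769655; N=√[6·1·1·6]=6.000000
The bounds max(0,m−m')=0 and min(l+m,l−m')=1 give 2 terms
  k=0: (−1)^2·6.0000/(2)·0.6385^2·0.7697^2 = +0.724404
  k=1: (−1)^3·6.0000/(6)·0.6385^0·0.7697^4 = -0.350900
d^2_{1,-1}(1.7566) = +0.724404 -0.350900 = +0.373504
|D^2_{1,-1}|² = |d^2_{1,-1}(β)|² = (+0.373504)² = 0.139505 (the z-rotation phases have unit modulus)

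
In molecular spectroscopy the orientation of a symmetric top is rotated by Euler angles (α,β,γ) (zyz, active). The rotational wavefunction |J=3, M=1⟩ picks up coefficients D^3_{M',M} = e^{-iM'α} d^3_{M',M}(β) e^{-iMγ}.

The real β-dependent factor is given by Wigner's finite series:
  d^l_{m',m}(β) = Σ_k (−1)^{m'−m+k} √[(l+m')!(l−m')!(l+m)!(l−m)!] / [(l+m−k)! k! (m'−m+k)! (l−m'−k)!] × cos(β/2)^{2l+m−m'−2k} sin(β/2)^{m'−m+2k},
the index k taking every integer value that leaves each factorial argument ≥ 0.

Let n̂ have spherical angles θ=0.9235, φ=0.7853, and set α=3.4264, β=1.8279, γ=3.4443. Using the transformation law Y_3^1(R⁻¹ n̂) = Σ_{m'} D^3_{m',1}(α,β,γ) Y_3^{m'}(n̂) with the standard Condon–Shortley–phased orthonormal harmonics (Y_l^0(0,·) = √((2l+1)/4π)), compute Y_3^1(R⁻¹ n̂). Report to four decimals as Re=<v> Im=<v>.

Re=-0.3960 Im=-0.1934

Need the full column D^3_{m',1} for m'=−3..3 at α=3.4264, β=1.8279, γ=3.4443.
cos(β/2)=0.610622, sin(β/2)=0.791922
d^3_{-3,1}: single k=4 term ⇒ +0.567964;  D = +0.483693+0.297697i
d^3_{-2,1}: k∈[3..4] ⇒ +0.715147 -0.601429 = +0.113718;  D = -0.109691-0.029993i
d^3_{-1,1}: k∈[2..4] ⇒ +0.523127 -1.173181 +0.246657 = -0.403396;  D = -0.403332+0.007220i
d^3_{0,1}: k∈[1..3] ⇒ +0.232882 -1.175106 +0.658833 = -0.283391;  D = +0.270506-0.084481i
d^3_{1,1}: k∈[0..2] ⇒ +0.051837 -0.697502 +0.879885 = +0.234220;  D = +0.194946-0.129827i
d^3_{2,1}: k∈[0..1] ⇒ -0.212592 +0.715147 = +0.502555;  D = -0.323168+0.384869i
d^3_{3,1}: single k=0 term ⇒ +0.337677;  D = +0.135736-0.309195i
Y_3^{m'}(θ=0.9235,φ=0.7853) and Σ D·Y over m':
  (+0.4837+0.2977i)·(-0.1497-0.1498i)  (-0.1097-0.0300i)·(+0.0001-0.3922i)  (-0.4033+0.0072i)·(+0.1492-0.1491i)  (+0.2705-0.0845i)·(-0.2659+0.0000i)  (+0.1949-0.1298i)·(-0.1492-0.1491i)  (-0.3232+0.3849i)·(+0.0001+0.3922i)  (+0.1357-0.3092i)·(+0.1497-0.1498i)
Y_3^1(R⁻¹ n̂) = -0.396025-0.193359i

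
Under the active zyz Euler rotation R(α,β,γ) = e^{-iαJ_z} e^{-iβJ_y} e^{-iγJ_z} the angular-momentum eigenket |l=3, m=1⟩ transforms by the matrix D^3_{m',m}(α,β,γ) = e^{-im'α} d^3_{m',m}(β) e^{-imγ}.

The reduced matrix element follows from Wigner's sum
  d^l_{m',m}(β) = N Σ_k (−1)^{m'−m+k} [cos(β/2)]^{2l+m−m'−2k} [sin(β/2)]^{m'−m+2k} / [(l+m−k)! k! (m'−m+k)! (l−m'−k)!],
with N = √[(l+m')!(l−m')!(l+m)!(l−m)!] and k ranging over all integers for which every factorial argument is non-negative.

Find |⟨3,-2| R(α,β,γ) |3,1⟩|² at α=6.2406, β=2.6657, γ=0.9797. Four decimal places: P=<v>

P=0.3250

D^3_{-2,1}(6.2406,2.6657,0.9797) = e^{-i·-2·6.2406}·d^3_{-2,1}(2.6657)·e^{-i·1·0.9797}. Compute d first:
With c≡cos(β/2)=0.235707 and s≡sin(β/2)=0.971824, N=[1·120·24·2]^{1/2}=75.894664
The bounds max(0,m−m')=3 and min(l+m,l−m')=4 give 2 terms
  k=3: (−1)^0·75.8947/(12)·0.2357^3·0.9718^3 = +0.076017
  k=4: (−1)^1·75.8947/(24)·0.2357^1·0.9718^5 = -0.646117
d^3_{-2,1}(2.6657) = +0.076017 -0.646117 = -0.570100
|D^3_{-2,1}|² = |d^3_{-2,1}(β)|² = (-0.570100)² = 0.325014 (the z-rotation phases have unit modulus)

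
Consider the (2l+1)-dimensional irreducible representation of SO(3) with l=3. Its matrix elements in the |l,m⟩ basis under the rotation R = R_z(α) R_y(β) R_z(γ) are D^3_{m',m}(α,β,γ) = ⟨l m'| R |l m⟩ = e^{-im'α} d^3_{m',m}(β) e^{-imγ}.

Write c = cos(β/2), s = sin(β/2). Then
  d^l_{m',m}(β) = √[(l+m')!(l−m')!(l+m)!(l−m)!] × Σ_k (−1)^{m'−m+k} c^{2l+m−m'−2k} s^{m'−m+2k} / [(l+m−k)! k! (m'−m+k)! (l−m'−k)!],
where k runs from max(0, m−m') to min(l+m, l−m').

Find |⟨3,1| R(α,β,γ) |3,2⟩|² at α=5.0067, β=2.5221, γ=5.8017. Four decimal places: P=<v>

P=0.0216

Split into d^3_{1,2}(β=2.5221) × two z-phases.
Half-angle: c=0.304817, s=0.952411. N=√(24·2·120·1)=75.894664
The bounds max(0,m−m')=1 and min(l+m,l−m')=2 give 2 terms
  k=1: (−1)^0·75.8947/(24)·0.3048^5·0.9524^1 = +0.007925
  k=2: (−1)^1·75.8947/(12)·0.3048^3·0.9524^3 = -0.154747
d^3_{1,2}(2.5221) = +0.007925 -0.154747 = -0.146821
|D^3_{1,2}|² = |d^3_{1,2}(β)|² = (-0.146821)² = 0.021556 (the z-rotation phases have unit modulus)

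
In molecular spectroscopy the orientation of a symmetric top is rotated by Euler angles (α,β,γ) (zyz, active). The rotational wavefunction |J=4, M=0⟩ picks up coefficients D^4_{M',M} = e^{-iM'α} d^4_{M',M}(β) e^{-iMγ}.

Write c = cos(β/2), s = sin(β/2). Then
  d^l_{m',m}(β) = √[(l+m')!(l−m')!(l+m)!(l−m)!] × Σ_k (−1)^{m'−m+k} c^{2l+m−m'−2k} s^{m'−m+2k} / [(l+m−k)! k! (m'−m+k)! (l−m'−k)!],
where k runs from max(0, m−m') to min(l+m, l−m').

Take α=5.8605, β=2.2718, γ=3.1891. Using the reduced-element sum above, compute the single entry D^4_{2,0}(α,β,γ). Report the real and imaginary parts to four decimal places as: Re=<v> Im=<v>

Re=0.2928 Im=0.3303

D^4_{2,0}(5.8605,2.2718,3.1891) = e^{-i·2·5.8605}·d^4_{2,0}(2.2718)·e^{-i·0·3.1891}. Compute d first:
Half-angle: c=0.421316, s=0.906914. N=√(720·2·24·24)=910.735966
k∈{0,1,2} keeps every argument non-negative
  k=0: (−1)^2·910.7360/(96)·0.4213^6·0.9069^2 = +0.043642
  k=1: (−1)^3·910.7360/(36)·0.4213^4·0.9069^4 = -0.539246
  k=2: (−1)^4·910.7360/(96)·0.4213^2·0.9069^6 = +0.936987
d^4_{2,0}(2.2718) = +0.043642 -0.539246 +0.936987 = +0.441383
Attach z-rotation phases: D = e^{-i(2)(5.8605)}·(+0.441383)·e^{-i(0)(3.1891)} = +0.292837+0.330250i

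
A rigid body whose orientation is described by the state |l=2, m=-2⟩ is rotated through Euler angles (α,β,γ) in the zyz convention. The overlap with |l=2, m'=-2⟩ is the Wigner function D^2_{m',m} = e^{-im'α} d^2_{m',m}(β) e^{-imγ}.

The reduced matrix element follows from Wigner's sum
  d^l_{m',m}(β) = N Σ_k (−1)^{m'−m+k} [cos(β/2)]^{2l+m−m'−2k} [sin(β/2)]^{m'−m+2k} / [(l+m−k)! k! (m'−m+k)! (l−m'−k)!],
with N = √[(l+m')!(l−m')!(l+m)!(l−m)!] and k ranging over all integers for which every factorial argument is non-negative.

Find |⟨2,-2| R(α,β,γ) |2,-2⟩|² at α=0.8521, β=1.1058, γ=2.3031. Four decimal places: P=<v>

Split into d^2_{-2,-2}(β=1.1058) × two z-phases.
With c≡cos(β/2)=0.851005 and s≡sin(β/2)=0.525157, N=[1·24·1·24]^{1/2}=24.000000
Admissible k: 0..0 (factorial args all ≥0)
  k=0: (−1)^0·24.0000/(24)·0.8510^4·0.5252^0 = +0.524480
d^2_{-2,-2}(1.1058) = +0.524480
|D^2_{-2,-2}|² = |d^2_{-2,-2}(β)|² = (+0.524480)² = 0.275079 (the z-rotation phases have unit modulus)

P=0.2751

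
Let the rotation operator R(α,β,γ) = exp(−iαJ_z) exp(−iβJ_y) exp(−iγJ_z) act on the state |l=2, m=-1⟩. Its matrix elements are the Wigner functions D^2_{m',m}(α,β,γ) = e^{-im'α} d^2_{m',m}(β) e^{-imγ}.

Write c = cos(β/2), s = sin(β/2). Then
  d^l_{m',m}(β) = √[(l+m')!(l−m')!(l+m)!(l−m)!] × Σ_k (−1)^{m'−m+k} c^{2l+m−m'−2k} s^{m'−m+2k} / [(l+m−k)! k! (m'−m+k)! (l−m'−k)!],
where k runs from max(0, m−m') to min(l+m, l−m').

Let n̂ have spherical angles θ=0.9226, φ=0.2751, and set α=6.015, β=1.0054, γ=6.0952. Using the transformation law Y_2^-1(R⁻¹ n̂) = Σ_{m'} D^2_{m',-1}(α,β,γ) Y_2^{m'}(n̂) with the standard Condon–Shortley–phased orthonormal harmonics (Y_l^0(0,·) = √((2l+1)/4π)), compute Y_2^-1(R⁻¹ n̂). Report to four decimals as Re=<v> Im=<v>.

Re=-0.1520 Im=-0.2626

Need the full column D^2_{m',-1} for m'=−2..2 at α=6.015, β=1.0054, γ=6.0952.
cos(β/2)=0.876285, sin(β/2)=0.481793
d^2_{-2,-1}: single k=1 term ⇒ +0.648376;  D = +0.485586-0.429648i
d^2_{-1,-1}: k∈[0..1] ⇒ +0.589632 -0.534729 = +0.054904;  D = +0.049290-0.024186i
d^2_{0,-1}: k∈[0..1] ⇒ -0.794095 +0.240051 = -0.554044;  D = -0.544283+0.103540i
d^2_{1,-1}: k∈[0..1] ⇒ +0.534729 -0.053882 = +0.480847;  D = +0.479301+0.038523i
d^2_{2,-1}: single k=0 term ⇒ -0.196001;  D = -0.184226-0.066911i
Y_2^{m'}(θ=0.9226,φ=0.2751) and Σ D·Y over m':
  (+0.4856-0.4296i)·(+0.2092-0.1283i)  (+0.0493-0.0242i)·(+0.3578-0.1010i)  (-0.5443+0.1035i)·(+0.0295+0.0000i)  (+0.4793+0.0385i)·(-0.3578-0.1010i)  (-0.1842-0.0669i)·(+0.2092+0.1283i)
Y_2^-1(R⁻¹ n̂) = -0.151983-0.262645i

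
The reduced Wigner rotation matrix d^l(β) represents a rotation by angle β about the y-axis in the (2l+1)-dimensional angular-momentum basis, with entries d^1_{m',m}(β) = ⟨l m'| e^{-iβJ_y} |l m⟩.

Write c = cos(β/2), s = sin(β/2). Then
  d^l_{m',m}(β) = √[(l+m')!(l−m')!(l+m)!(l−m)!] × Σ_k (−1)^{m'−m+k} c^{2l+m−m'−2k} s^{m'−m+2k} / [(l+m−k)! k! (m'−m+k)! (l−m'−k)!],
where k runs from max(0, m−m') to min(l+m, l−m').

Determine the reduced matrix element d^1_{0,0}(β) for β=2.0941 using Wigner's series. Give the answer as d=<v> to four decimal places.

d^1_{0,0}(β=2.0941) via Wigner's sum:
c=cos(2.0941/2)=0.500128, s=sin(2.0941/2)=0.865952; N=√[1·1·1·1]=1.000000
The bounds max(0,m−m')=0 and min(l+m,l−m')=1 give 2 terms
  k=0: (−1)^0·1.0000/(1)·0.5001^2·0.8660^0 = +0.250128
  k=1: (−1)^1·1.0000/(1)·0.5001^0·0.8660^2 = -0.749872
d^1_{0,0}(2.0941) = +0.250128 -0.749872 = -0.499744

d=-0.4997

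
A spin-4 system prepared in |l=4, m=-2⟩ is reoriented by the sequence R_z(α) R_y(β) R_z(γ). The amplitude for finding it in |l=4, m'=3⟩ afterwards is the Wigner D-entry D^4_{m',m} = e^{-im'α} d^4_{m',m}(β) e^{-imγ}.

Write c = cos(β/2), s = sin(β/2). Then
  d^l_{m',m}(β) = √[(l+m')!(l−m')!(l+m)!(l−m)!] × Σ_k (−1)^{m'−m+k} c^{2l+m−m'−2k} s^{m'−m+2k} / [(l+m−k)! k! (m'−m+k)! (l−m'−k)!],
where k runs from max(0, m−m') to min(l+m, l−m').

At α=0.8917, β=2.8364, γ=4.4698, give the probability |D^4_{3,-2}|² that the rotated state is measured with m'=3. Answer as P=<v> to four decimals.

Split into d^4_{3,-2}(β=2.8364) × two z-phases.
Half-angle: c=0.152005, s=0.988380. N=√(5040·1·2·720)=2693.993318
Admissible k: 0..1 (factorial args all ≥0)
  k=0: (−1)^5·2693.9933/(240)·0.1520^3·0.9884^5 = -0.037186
  k=1: (−1)^6·2693.9933/(720)·0.1520^1·0.9884^7 = +0.524069
d^4_{3,-2}(2.8364) = -0.037186 +0.524069 = +0.486883
|D^4_{3,-2}|² = |d^4_{3,-2}(β)|² = (+0.486883)² = 0.237055 (the z-rotation phases have unit modulus)

P=0.2371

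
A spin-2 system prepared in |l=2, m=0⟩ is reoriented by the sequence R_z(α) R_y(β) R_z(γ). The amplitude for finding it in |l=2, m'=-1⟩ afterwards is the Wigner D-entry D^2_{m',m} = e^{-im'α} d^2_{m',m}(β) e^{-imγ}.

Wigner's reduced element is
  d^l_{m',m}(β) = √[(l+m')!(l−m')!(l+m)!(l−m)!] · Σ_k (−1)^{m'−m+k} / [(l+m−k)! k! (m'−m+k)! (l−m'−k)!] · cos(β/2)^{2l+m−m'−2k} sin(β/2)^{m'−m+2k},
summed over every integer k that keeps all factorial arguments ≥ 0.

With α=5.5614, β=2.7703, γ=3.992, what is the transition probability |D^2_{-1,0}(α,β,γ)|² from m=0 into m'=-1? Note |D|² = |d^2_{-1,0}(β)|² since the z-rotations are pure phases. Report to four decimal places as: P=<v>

D^2_{-1,0}(5.5614,2.7703,3.992) = e^{-i·-1·5.5614}·d^2_{-1,0}(2.7703)·e^{-i·0·3.992}. Compute d first:
With c≡cos(β/2)=0.184582 and s≡sin(β/2)=0.982817, N=[1·6·2·2]^{1/2}=4.898979
The bounds max(0,m−m')=1 and min(l+m,l−m')=2 give 2 terms
  k=1: (−1)^0·4.8990/(2)·0.1846^3·0.9828^1 = +0.015140
  k=2: (−1)^1·4.8990/(2)·0.1846^1·0.9828^3 = -0.429223
d^2_{-1,0}(2.7703) = +0.015140 -0.429223 = -0.414083
|D^2_{-1,0}|² = |d^2_{-1,0}(β)|² = (-0.414083)² = 0.171465 (the z-rotation phases have unit modulus)

P=0.1715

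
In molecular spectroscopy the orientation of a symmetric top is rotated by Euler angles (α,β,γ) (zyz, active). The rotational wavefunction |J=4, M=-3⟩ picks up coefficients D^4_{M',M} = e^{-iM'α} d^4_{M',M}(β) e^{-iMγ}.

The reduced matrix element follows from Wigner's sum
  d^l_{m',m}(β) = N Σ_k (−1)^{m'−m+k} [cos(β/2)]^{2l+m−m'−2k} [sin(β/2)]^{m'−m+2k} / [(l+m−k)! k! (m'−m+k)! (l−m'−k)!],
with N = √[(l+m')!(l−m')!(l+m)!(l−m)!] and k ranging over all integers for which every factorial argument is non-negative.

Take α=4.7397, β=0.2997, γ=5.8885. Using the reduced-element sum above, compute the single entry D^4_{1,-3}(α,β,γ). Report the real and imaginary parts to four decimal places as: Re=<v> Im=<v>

First d^4_{1,-3}(β=0.2997), then the phase factors e^{-i(1)α} and e^{-i(-3)γ}:
Half-angle: c=0.988793, s=0.149290. N=√(120·6·1·5040)=1904.940944
Admissible k: 0..1 (factorial args all ≥0)
  k=0: (−1)^4·1904.9409/(144)·0.9888^4·0.1493^4 = +0.006281
  k=1: (−1)^5·1904.9409/(240)·0.9888^2·0.1493^6 = -0.000086
d^4_{1,-3}(0.2997) = +0.006281 -0.000086 = +0.006196
D = (+0.027308+0.999627i)·(+0.006196)·(+0.377172-0.926143i) = +0.005800+0.002179i

Re=0.0058 Im=0.0022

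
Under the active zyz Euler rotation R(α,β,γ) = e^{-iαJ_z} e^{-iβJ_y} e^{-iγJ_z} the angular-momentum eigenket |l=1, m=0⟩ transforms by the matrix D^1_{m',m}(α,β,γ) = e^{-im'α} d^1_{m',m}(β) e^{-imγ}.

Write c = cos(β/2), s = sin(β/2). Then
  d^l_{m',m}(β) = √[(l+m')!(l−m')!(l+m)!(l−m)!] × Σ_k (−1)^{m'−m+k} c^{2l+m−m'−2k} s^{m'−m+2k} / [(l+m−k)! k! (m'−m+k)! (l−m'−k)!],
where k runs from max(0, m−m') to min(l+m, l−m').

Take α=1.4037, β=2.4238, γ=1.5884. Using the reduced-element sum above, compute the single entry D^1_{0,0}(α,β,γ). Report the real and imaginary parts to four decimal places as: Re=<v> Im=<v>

Re=-0.7533 Im=0.0000

D^1_{0,0}(1.4037,2.4238,1.5884) = e^{-i·0·1.4037}·d^1_{0,0}(2.4238)·e^{-i·0·1.5884}. Compute d first:
Half-angle: c=0.351241, s=0.936285. N=√(1·1·1·1)=1.000000
k∈{0,1} keeps every argument non-negative
  k=0: (−1)^0·1.0000/(1)·0.3512^2·0.9363^0 = +0.123370
  k=1: (−1)^1·1.0000/(1)·0.3512^0·0.9363^2 = -0.876630
d^1_{0,0}(2.4238) = +0.123370 -0.876630 = -0.753259
D = (+1.000000+0.000000i)·(-0.753259)·(+1.000000+0.000000i) = -0.753259+0.000000i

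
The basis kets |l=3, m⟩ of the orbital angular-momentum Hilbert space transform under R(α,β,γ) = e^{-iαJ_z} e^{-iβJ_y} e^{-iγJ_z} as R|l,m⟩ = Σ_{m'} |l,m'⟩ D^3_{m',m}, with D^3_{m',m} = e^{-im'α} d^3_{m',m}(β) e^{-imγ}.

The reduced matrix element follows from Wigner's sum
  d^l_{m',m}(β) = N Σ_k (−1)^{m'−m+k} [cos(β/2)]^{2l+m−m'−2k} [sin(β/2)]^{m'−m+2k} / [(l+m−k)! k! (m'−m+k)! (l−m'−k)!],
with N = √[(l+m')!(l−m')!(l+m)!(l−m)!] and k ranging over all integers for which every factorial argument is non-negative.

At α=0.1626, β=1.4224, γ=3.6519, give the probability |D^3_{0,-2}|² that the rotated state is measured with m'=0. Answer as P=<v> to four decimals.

D^3_{0,-2}(0.1626,1.4224,3.6519) = e^{-i·0·0.1626}·d^3_{0,-2}(1.4224)·e^{-i·-2·3.6519}. Compute d first:
Half-angle: c=0.757579, s=0.652743. N=√(6·6·1·120)=65.726707
k∈{0,1} keeps every argument non-negative
  k=0: (−1)^2·65.7267/(12)·0.7576^4·0.6527^2 = +0.768701
  k=1: (−1)^3·65.7267/(12)·0.7576^2·0.6527^4 = -0.570672
d^3_{0,-2}(1.4224) = +0.768701 -0.570672 = +0.198029
|D^3_{0,-2}|² = |d^3_{0,-2}(β)|² = (+0.198029)² = 0.039216 (the z-rotation phases have unit modulus)

P=0.0392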